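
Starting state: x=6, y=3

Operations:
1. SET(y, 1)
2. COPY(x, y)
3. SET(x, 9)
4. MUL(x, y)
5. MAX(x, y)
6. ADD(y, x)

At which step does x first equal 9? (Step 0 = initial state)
Step 3

Tracing x:
Initial: x = 6
After step 1: x = 6
After step 2: x = 1
After step 3: x = 9 ← first occurrence
After step 4: x = 9
After step 5: x = 9
After step 6: x = 9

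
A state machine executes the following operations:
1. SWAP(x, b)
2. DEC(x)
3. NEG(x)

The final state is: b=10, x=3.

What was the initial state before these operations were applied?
b=-2, x=10

Working backwards:
Final state: b=10, x=3
Before step 3 (NEG(x)): b=10, x=-3
Before step 2 (DEC(x)): b=10, x=-2
Before step 1 (SWAP(x, b)): b=-2, x=10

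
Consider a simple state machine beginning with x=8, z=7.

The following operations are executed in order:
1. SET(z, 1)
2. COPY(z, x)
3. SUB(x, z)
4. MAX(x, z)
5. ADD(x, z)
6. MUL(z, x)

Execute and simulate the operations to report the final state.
{x: 16, z: 128}

Step-by-step execution:
Initial: x=8, z=7
After step 1 (SET(z, 1)): x=8, z=1
After step 2 (COPY(z, x)): x=8, z=8
After step 3 (SUB(x, z)): x=0, z=8
After step 4 (MAX(x, z)): x=8, z=8
After step 5 (ADD(x, z)): x=16, z=8
After step 6 (MUL(z, x)): x=16, z=128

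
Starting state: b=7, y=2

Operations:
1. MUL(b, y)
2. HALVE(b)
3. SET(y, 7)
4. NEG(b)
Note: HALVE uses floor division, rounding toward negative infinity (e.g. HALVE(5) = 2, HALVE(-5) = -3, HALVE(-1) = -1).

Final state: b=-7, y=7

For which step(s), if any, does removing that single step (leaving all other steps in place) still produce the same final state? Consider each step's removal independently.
None - removing any single step changes the final result

Testing removal of each single step:
Without step 1: final = b=-3, y=7 (different)
Without step 2: final = b=-14, y=7 (different)
Without step 3: final = b=-7, y=2 (different)
Without step 4: final = b=7, y=7 (different)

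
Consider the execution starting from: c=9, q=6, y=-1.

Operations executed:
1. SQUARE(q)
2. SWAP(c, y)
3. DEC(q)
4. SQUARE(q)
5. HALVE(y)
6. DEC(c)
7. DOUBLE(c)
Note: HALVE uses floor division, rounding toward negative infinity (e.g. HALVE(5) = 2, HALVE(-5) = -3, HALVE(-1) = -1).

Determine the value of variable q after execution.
q = 1225

Tracing execution:
Step 1: SQUARE(q) → q = 36
Step 2: SWAP(c, y) → q = 36
Step 3: DEC(q) → q = 35
Step 4: SQUARE(q) → q = 1225
Step 5: HALVE(y) → q = 1225
Step 6: DEC(c) → q = 1225
Step 7: DOUBLE(c) → q = 1225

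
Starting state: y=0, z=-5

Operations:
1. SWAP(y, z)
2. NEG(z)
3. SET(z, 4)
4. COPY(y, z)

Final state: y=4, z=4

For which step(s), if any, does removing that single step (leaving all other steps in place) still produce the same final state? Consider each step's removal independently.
Step(s) 1, 2

Testing removal of each single step:
Without step 1: final = y=4, z=4 (same)
Without step 2: final = y=4, z=4 (same)
Without step 3: final = y=0, z=0 (different)
Without step 4: final = y=-5, z=4 (different)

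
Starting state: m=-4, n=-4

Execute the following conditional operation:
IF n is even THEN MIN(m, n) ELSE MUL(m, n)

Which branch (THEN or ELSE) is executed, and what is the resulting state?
Branch: THEN, Final state: m=-4, n=-4

Evaluating condition: n is even
Condition is True, so THEN branch executes
After MIN(m, n): m=-4, n=-4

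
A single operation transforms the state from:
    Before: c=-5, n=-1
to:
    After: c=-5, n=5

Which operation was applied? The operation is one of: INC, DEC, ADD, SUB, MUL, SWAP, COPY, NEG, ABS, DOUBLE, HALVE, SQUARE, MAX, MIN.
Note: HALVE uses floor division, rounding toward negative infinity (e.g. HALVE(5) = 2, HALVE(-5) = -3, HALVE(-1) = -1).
MUL(n, c)

Analyzing the change:
Before: c=-5, n=-1
After: c=-5, n=5
Variable n changed from -1 to 5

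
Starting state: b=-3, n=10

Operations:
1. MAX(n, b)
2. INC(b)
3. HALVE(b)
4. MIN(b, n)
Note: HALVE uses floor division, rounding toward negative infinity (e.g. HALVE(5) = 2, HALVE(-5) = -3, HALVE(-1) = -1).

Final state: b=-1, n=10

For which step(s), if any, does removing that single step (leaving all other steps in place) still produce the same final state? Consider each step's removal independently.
Step(s) 1, 4

Testing removal of each single step:
Without step 1: final = b=-1, n=10 (same)
Without step 2: final = b=-2, n=10 (different)
Without step 3: final = b=-2, n=10 (different)
Without step 4: final = b=-1, n=10 (same)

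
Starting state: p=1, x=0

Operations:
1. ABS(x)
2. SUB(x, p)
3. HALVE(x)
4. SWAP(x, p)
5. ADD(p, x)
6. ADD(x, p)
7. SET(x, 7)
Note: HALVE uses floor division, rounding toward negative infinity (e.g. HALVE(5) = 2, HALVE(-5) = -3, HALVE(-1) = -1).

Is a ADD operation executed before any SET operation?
Yes

First ADD: step 5
First SET: step 7
Since 5 < 7, ADD comes first.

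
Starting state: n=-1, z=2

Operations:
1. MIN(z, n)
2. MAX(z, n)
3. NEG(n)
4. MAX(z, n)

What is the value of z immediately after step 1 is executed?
z = -1

Tracing z through execution:
Initial: z = 2
After step 1 (MIN(z, n)): z = -1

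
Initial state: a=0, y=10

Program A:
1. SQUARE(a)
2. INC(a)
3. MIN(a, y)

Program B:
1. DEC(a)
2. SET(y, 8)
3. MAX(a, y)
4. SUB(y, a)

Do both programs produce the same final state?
No

Program A final state: a=1, y=10
Program B final state: a=8, y=0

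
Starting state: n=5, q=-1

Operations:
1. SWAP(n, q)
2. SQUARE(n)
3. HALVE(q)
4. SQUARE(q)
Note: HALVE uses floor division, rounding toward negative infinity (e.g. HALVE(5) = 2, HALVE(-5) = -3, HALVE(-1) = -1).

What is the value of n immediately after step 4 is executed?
n = 1

Tracing n through execution:
Initial: n = 5
After step 1 (SWAP(n, q)): n = -1
After step 2 (SQUARE(n)): n = 1
After step 3 (HALVE(q)): n = 1
After step 4 (SQUARE(q)): n = 1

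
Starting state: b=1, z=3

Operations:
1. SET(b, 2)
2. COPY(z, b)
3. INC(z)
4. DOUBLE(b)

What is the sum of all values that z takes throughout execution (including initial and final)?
14

Values of z at each step:
Initial: z = 3
After step 1: z = 3
After step 2: z = 2
After step 3: z = 3
After step 4: z = 3
Sum = 3 + 3 + 2 + 3 + 3 = 14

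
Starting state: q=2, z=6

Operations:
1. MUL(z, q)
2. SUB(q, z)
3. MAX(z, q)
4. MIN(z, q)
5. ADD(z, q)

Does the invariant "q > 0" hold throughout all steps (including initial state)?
No, violated after step 2

The invariant is violated after step 2.

State at each step:
Initial: q=2, z=6
After step 1: q=2, z=12
After step 2: q=-10, z=12
After step 3: q=-10, z=12
After step 4: q=-10, z=-10
After step 5: q=-10, z=-20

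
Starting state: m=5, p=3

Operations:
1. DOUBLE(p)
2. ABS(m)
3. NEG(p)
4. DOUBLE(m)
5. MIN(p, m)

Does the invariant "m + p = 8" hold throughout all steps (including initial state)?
No, violated after step 1

The invariant is violated after step 1.

State at each step:
Initial: m=5, p=3
After step 1: m=5, p=6
After step 2: m=5, p=6
After step 3: m=5, p=-6
After step 4: m=10, p=-6
After step 5: m=10, p=-6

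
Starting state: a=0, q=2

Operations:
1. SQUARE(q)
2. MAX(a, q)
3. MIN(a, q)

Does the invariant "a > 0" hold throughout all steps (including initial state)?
No, violated at the initial state

The invariant is violated at the initial state (step 0).

State at each step:
Initial: a=0, q=2
After step 1: a=0, q=4
After step 2: a=4, q=4
After step 3: a=4, q=4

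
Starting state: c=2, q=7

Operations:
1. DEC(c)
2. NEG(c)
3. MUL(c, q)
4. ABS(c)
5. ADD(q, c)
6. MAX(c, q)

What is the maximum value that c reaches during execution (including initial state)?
14

Values of c at each step:
Initial: c = 2
After step 1: c = 1
After step 2: c = -1
After step 3: c = -7
After step 4: c = 7
After step 5: c = 7
After step 6: c = 14 ← maximum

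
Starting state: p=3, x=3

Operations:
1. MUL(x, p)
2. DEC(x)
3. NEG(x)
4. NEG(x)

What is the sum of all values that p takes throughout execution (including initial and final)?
15

Values of p at each step:
Initial: p = 3
After step 1: p = 3
After step 2: p = 3
After step 3: p = 3
After step 4: p = 3
Sum = 3 + 3 + 3 + 3 + 3 = 15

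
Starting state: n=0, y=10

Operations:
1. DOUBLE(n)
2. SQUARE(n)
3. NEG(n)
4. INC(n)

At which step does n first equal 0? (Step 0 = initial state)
Step 0

Tracing n:
Initial: n = 0 ← first occurrence
After step 1: n = 0
After step 2: n = 0
After step 3: n = 0
After step 4: n = 1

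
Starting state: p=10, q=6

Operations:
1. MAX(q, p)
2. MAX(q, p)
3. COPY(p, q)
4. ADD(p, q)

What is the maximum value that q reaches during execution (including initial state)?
10

Values of q at each step:
Initial: q = 6
After step 1: q = 10 ← maximum
After step 2: q = 10
After step 3: q = 10
After step 4: q = 10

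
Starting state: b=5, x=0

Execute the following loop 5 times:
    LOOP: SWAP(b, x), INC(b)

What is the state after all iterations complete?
b=3, x=7

Iteration trace:
Start: b=5, x=0
After iteration 1: b=1, x=5
After iteration 2: b=6, x=1
After iteration 3: b=2, x=6
After iteration 4: b=7, x=2
After iteration 5: b=3, x=7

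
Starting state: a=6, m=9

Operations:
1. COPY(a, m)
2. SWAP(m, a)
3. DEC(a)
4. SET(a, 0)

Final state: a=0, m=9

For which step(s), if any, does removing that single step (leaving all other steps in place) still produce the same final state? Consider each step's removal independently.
Step(s) 2, 3

Testing removal of each single step:
Without step 1: final = a=0, m=6 (different)
Without step 2: final = a=0, m=9 (same)
Without step 3: final = a=0, m=9 (same)
Without step 4: final = a=8, m=9 (different)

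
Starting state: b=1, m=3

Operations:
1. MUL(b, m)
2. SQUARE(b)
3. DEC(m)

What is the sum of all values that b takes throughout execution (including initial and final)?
22

Values of b at each step:
Initial: b = 1
After step 1: b = 3
After step 2: b = 9
After step 3: b = 9
Sum = 1 + 3 + 9 + 9 = 22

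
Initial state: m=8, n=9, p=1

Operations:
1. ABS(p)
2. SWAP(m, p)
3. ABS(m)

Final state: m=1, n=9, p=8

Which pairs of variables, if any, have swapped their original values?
(p, m)

Comparing initial and final values:
n: 9 → 9
p: 1 → 8
m: 8 → 1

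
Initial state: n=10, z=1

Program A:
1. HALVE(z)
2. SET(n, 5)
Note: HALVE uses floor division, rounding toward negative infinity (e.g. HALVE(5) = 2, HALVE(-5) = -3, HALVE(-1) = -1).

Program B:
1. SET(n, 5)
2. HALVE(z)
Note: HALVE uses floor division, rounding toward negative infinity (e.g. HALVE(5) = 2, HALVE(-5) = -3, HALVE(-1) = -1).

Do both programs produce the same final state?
Yes

Program A final state: n=5, z=0
Program B final state: n=5, z=0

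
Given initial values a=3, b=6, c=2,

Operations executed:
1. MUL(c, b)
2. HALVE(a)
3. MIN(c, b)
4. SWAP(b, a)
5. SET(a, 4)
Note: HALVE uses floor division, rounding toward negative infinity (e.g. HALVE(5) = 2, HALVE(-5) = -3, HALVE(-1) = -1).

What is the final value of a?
a = 4

Tracing execution:
Step 1: MUL(c, b) → a = 3
Step 2: HALVE(a) → a = 1
Step 3: MIN(c, b) → a = 1
Step 4: SWAP(b, a) → a = 6
Step 5: SET(a, 4) → a = 4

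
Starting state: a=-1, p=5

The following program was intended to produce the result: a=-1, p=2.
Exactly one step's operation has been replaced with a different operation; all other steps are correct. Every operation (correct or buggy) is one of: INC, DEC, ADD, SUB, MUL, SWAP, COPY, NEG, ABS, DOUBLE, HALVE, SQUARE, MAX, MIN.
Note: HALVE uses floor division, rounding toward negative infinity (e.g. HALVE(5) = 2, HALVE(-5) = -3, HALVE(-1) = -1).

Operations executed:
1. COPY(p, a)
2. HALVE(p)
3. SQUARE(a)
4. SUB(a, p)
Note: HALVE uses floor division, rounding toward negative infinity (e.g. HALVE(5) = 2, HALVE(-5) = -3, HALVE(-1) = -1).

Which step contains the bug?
Step 1

Trace with buggy code:
Initial: a=-1, p=5
After step 1: a=-1, p=-1
After step 2: a=-1, p=-1
After step 3: a=1, p=-1
After step 4: a=2, p=-1
Actual final a=2, p=-1 ≠ expected a=-1, p=2.
Step 1 is the only position where a single-operation replacement can produce the expected result.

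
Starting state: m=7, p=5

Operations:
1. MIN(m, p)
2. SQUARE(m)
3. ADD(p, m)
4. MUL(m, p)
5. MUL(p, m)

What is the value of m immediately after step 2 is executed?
m = 25

Tracing m through execution:
Initial: m = 7
After step 1 (MIN(m, p)): m = 5
After step 2 (SQUARE(m)): m = 25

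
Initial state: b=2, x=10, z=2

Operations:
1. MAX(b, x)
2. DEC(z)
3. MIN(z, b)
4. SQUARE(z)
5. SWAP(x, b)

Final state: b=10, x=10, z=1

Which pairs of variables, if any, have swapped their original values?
None

Comparing initial and final values:
z: 2 → 1
b: 2 → 10
x: 10 → 10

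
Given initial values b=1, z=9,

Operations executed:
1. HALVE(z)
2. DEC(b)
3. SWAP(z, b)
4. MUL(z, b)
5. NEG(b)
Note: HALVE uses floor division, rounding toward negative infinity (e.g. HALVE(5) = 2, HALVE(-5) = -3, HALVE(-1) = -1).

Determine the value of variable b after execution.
b = -4

Tracing execution:
Step 1: HALVE(z) → b = 1
Step 2: DEC(b) → b = 0
Step 3: SWAP(z, b) → b = 4
Step 4: MUL(z, b) → b = 4
Step 5: NEG(b) → b = -4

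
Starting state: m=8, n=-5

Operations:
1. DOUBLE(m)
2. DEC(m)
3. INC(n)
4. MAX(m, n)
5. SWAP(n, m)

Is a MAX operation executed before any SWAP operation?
Yes

First MAX: step 4
First SWAP: step 5
Since 4 < 5, MAX comes first.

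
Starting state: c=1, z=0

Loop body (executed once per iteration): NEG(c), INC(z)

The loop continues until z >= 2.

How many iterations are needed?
2

Tracing iterations:
Initial: c=1, z=0
After iteration 1: c=-1, z=1
After iteration 2: c=1, z=2
z >= 2 now holds, so the loop exits after 2 iterations.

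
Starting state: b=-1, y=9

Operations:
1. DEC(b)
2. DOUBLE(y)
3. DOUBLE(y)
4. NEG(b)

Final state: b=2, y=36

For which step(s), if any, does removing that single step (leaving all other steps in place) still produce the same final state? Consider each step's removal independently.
None - removing any single step changes the final result

Testing removal of each single step:
Without step 1: final = b=1, y=36 (different)
Without step 2: final = b=2, y=18 (different)
Without step 3: final = b=2, y=18 (different)
Without step 4: final = b=-2, y=36 (different)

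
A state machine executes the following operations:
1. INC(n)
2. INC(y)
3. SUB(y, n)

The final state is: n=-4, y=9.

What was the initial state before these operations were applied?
n=-5, y=4

Working backwards:
Final state: n=-4, y=9
Before step 3 (SUB(y, n)): n=-4, y=5
Before step 2 (INC(y)): n=-4, y=4
Before step 1 (INC(n)): n=-5, y=4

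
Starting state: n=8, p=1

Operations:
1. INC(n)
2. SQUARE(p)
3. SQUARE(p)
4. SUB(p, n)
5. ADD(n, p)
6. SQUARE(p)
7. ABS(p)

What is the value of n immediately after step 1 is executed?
n = 9

Tracing n through execution:
Initial: n = 8
After step 1 (INC(n)): n = 9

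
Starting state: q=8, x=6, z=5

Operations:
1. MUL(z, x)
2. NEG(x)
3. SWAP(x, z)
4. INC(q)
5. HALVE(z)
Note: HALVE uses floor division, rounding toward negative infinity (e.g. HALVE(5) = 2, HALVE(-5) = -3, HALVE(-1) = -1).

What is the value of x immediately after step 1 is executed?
x = 6

Tracing x through execution:
Initial: x = 6
After step 1 (MUL(z, x)): x = 6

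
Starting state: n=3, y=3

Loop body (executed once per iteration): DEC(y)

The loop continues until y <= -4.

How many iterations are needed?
7

Tracing iterations:
Initial: n=3, y=3
After iteration 1: n=3, y=2
After iteration 2: n=3, y=1
After iteration 3: n=3, y=0
After iteration 4: n=3, y=-1
After iteration 5: n=3, y=-2
After iteration 6: n=3, y=-3
After iteration 7: n=3, y=-4
y <= -4 now holds, so the loop exits after 7 iterations.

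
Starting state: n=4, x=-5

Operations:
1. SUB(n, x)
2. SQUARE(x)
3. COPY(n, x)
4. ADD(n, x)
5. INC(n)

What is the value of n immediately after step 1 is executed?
n = 9

Tracing n through execution:
Initial: n = 4
After step 1 (SUB(n, x)): n = 9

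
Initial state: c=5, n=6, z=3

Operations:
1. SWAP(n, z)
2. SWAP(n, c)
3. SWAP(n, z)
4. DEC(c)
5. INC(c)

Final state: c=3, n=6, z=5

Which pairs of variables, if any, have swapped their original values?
(z, c)

Comparing initial and final values:
z: 3 → 5
n: 6 → 6
c: 5 → 3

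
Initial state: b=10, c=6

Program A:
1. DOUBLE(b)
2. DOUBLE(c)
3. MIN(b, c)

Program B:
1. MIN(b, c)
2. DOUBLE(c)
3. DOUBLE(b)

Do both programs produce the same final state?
Yes

Program A final state: b=12, c=12
Program B final state: b=12, c=12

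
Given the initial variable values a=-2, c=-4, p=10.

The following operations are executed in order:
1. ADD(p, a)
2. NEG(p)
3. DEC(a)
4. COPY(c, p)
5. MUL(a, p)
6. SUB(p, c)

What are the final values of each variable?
{a: 24, c: -8, p: 0}

Step-by-step execution:
Initial: a=-2, c=-4, p=10
After step 1 (ADD(p, a)): a=-2, c=-4, p=8
After step 2 (NEG(p)): a=-2, c=-4, p=-8
After step 3 (DEC(a)): a=-3, c=-4, p=-8
After step 4 (COPY(c, p)): a=-3, c=-8, p=-8
After step 5 (MUL(a, p)): a=24, c=-8, p=-8
After step 6 (SUB(p, c)): a=24, c=-8, p=0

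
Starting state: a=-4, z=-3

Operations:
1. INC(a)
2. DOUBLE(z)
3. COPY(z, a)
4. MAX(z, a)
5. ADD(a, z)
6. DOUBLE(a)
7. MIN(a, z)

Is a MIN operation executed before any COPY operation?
No

First MIN: step 7
First COPY: step 3
Since 7 > 3, COPY comes first.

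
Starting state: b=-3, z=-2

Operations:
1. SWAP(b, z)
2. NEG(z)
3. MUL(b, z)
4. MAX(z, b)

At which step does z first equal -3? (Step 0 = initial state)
Step 1

Tracing z:
Initial: z = -2
After step 1: z = -3 ← first occurrence
After step 2: z = 3
After step 3: z = 3
After step 4: z = 3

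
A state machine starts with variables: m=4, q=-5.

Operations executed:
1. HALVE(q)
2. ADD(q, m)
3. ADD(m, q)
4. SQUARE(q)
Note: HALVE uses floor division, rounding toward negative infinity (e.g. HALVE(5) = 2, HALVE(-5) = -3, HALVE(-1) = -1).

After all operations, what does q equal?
q = 1

Tracing execution:
Step 1: HALVE(q) → q = -3
Step 2: ADD(q, m) → q = 1
Step 3: ADD(m, q) → q = 1
Step 4: SQUARE(q) → q = 1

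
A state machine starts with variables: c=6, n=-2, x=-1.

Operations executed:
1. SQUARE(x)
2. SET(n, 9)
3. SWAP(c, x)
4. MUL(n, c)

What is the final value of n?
n = 9

Tracing execution:
Step 1: SQUARE(x) → n = -2
Step 2: SET(n, 9) → n = 9
Step 3: SWAP(c, x) → n = 9
Step 4: MUL(n, c) → n = 9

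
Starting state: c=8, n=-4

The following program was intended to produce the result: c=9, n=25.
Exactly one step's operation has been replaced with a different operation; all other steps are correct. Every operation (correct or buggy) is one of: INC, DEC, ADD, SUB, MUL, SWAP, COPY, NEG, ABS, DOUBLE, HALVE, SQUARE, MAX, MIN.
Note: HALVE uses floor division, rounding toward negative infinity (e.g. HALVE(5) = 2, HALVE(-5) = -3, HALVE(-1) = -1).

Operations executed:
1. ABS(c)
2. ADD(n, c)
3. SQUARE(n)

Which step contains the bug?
Step 1

Trace with buggy code:
Initial: c=8, n=-4
After step 1: c=8, n=-4
After step 2: c=8, n=4
After step 3: c=8, n=16
Actual final c=8, n=16 ≠ expected c=9, n=25.
Step 1 is the only position where a single-operation replacement can produce the expected result.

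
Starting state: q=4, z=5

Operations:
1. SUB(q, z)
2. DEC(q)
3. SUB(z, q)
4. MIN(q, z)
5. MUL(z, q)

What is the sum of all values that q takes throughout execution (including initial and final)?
-5

Values of q at each step:
Initial: q = 4
After step 1: q = -1
After step 2: q = -2
After step 3: q = -2
After step 4: q = -2
After step 5: q = -2
Sum = 4 + -1 + -2 + -2 + -2 + -2 = -5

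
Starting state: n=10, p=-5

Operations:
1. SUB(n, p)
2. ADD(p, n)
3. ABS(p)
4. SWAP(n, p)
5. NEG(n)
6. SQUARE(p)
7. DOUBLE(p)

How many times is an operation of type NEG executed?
1

Counting NEG operations:
Step 5: NEG(n) ← NEG
Total: 1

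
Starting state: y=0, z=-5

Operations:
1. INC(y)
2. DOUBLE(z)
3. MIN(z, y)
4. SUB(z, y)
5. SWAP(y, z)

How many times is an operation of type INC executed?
1

Counting INC operations:
Step 1: INC(y) ← INC
Total: 1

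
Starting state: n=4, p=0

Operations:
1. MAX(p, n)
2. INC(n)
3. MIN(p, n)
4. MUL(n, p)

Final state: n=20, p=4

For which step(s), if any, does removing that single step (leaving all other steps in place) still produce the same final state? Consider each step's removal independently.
Step(s) 3

Testing removal of each single step:
Without step 1: final = n=0, p=0 (different)
Without step 2: final = n=16, p=4 (different)
Without step 3: final = n=20, p=4 (same)
Without step 4: final = n=5, p=4 (different)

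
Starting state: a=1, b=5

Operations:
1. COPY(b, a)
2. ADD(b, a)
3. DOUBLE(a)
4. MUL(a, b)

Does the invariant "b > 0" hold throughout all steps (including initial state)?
Yes

The invariant holds at every step.

State at each step:
Initial: a=1, b=5
After step 1: a=1, b=1
After step 2: a=1, b=2
After step 3: a=2, b=2
After step 4: a=4, b=2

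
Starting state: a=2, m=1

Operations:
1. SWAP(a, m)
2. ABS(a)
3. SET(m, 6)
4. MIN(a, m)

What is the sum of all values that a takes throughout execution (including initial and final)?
6

Values of a at each step:
Initial: a = 2
After step 1: a = 1
After step 2: a = 1
After step 3: a = 1
After step 4: a = 1
Sum = 2 + 1 + 1 + 1 + 1 = 6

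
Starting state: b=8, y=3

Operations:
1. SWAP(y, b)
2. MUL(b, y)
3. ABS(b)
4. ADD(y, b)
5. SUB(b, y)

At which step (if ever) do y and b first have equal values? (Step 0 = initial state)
Never

y and b never become equal during execution.

Comparing values at each step:
Initial: y=3, b=8
After step 1: y=8, b=3
After step 2: y=8, b=24
After step 3: y=8, b=24
After step 4: y=32, b=24
After step 5: y=32, b=-8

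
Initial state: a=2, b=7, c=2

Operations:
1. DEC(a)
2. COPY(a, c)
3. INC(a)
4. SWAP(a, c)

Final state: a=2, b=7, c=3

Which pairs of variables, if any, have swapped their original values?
None

Comparing initial and final values:
a: 2 → 2
c: 2 → 3
b: 7 → 7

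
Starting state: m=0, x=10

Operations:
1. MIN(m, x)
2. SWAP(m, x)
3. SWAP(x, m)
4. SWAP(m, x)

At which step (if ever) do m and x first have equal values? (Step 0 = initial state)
Never

m and x never become equal during execution.

Comparing values at each step:
Initial: m=0, x=10
After step 1: m=0, x=10
After step 2: m=10, x=0
After step 3: m=0, x=10
After step 4: m=10, x=0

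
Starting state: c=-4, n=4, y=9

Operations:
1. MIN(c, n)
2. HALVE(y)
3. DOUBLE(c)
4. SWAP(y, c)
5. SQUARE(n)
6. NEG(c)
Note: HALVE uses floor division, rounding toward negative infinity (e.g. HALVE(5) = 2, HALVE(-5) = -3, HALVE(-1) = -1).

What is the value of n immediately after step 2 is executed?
n = 4

Tracing n through execution:
Initial: n = 4
After step 1 (MIN(c, n)): n = 4
After step 2 (HALVE(y)): n = 4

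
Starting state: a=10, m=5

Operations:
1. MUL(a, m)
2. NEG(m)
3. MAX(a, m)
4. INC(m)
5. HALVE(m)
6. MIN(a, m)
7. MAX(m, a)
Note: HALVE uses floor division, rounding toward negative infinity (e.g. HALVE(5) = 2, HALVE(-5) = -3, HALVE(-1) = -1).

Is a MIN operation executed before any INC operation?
No

First MIN: step 6
First INC: step 4
Since 6 > 4, INC comes first.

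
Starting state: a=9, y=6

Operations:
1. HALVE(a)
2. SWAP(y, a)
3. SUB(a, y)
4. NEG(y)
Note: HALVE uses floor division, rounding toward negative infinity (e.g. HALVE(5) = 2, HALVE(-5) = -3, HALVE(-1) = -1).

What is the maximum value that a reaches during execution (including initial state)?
9

Values of a at each step:
Initial: a = 9 ← maximum
After step 1: a = 4
After step 2: a = 6
After step 3: a = 2
After step 4: a = 2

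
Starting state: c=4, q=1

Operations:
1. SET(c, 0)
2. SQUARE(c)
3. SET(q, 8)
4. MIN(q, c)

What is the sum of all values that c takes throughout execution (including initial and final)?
4

Values of c at each step:
Initial: c = 4
After step 1: c = 0
After step 2: c = 0
After step 3: c = 0
After step 4: c = 0
Sum = 4 + 0 + 0 + 0 + 0 = 4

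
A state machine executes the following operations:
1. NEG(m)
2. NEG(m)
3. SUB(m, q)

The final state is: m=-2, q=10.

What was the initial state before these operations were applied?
m=8, q=10

Working backwards:
Final state: m=-2, q=10
Before step 3 (SUB(m, q)): m=8, q=10
Before step 2 (NEG(m)): m=-8, q=10
Before step 1 (NEG(m)): m=8, q=10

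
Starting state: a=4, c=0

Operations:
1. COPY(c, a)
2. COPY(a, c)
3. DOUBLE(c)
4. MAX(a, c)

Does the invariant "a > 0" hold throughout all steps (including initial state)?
Yes

The invariant holds at every step.

State at each step:
Initial: a=4, c=0
After step 1: a=4, c=4
After step 2: a=4, c=4
After step 3: a=4, c=8
After step 4: a=8, c=8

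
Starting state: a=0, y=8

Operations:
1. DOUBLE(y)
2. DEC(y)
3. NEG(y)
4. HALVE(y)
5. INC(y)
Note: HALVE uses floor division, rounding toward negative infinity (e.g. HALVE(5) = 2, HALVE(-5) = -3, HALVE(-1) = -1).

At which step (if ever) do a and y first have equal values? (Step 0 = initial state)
Never

a and y never become equal during execution.

Comparing values at each step:
Initial: a=0, y=8
After step 1: a=0, y=16
After step 2: a=0, y=15
After step 3: a=0, y=-15
After step 4: a=0, y=-8
After step 5: a=0, y=-7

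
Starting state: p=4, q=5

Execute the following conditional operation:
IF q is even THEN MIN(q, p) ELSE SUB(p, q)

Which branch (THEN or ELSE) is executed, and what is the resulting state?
Branch: ELSE, Final state: p=-1, q=5

Evaluating condition: q is even
Condition is False, so ELSE branch executes
After SUB(p, q): p=-1, q=5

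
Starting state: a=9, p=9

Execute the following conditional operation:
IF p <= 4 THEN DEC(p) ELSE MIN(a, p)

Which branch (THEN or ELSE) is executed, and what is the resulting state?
Branch: ELSE, Final state: a=9, p=9

Evaluating condition: p <= 4
p = 9
Condition is False, so ELSE branch executes
After MIN(a, p): a=9, p=9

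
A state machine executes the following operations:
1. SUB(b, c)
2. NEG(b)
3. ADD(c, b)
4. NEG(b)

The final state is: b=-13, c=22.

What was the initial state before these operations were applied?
b=-4, c=9

Working backwards:
Final state: b=-13, c=22
Before step 4 (NEG(b)): b=13, c=22
Before step 3 (ADD(c, b)): b=13, c=9
Before step 2 (NEG(b)): b=-13, c=9
Before step 1 (SUB(b, c)): b=-4, c=9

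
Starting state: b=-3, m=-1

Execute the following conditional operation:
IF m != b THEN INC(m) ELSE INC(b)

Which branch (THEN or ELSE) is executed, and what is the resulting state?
Branch: THEN, Final state: b=-3, m=0

Evaluating condition: m != b
m = -1, b = -3
Condition is True, so THEN branch executes
After INC(m): b=-3, m=0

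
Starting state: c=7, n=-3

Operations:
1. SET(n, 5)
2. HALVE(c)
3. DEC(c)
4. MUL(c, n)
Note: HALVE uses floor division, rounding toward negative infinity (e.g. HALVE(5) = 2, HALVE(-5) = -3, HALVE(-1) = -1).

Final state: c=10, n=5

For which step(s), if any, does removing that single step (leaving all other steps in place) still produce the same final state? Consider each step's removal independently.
None - removing any single step changes the final result

Testing removal of each single step:
Without step 1: final = c=-6, n=-3 (different)
Without step 2: final = c=30, n=5 (different)
Without step 3: final = c=15, n=5 (different)
Without step 4: final = c=2, n=5 (different)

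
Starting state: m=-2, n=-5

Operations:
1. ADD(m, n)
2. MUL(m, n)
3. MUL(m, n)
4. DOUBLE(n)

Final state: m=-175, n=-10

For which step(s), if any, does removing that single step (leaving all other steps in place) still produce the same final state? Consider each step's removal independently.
None - removing any single step changes the final result

Testing removal of each single step:
Without step 1: final = m=-50, n=-10 (different)
Without step 2: final = m=35, n=-10 (different)
Without step 3: final = m=35, n=-10 (different)
Without step 4: final = m=-175, n=-5 (different)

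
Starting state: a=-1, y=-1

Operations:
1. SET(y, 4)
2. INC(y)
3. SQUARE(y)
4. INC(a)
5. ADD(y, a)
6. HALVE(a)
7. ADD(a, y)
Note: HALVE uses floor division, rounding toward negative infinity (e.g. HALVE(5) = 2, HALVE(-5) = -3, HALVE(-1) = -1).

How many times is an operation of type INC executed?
2

Counting INC operations:
Step 2: INC(y) ← INC
Step 4: INC(a) ← INC
Total: 2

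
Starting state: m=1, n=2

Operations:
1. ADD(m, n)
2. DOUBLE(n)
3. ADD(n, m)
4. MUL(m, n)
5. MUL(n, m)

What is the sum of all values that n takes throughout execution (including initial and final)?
169

Values of n at each step:
Initial: n = 2
After step 1: n = 2
After step 2: n = 4
After step 3: n = 7
After step 4: n = 7
After step 5: n = 147
Sum = 2 + 2 + 4 + 7 + 7 + 147 = 169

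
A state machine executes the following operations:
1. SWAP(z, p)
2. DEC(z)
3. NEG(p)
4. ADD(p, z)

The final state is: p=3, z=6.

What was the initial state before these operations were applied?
p=7, z=3

Working backwards:
Final state: p=3, z=6
Before step 4 (ADD(p, z)): p=-3, z=6
Before step 3 (NEG(p)): p=3, z=6
Before step 2 (DEC(z)): p=3, z=7
Before step 1 (SWAP(z, p)): p=7, z=3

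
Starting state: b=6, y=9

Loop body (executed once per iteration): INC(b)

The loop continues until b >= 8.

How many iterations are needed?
2

Tracing iterations:
Initial: b=6, y=9
After iteration 1: b=7, y=9
After iteration 2: b=8, y=9
b >= 8 now holds, so the loop exits after 2 iterations.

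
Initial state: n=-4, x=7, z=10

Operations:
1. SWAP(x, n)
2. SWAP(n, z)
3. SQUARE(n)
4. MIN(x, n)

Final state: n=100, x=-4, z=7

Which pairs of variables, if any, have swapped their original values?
None

Comparing initial and final values:
n: -4 → 100
x: 7 → -4
z: 10 → 7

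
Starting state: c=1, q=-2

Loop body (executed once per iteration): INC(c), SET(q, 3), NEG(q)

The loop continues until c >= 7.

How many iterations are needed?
6

Tracing iterations:
Initial: c=1, q=-2
After iteration 1: c=2, q=-3
After iteration 2: c=3, q=-3
After iteration 3: c=4, q=-3
After iteration 4: c=5, q=-3
After iteration 5: c=6, q=-3
After iteration 6: c=7, q=-3
c >= 7 now holds, so the loop exits after 6 iterations.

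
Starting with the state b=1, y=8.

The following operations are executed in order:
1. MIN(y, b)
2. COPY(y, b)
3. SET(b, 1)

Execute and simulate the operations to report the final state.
{b: 1, y: 1}

Step-by-step execution:
Initial: b=1, y=8
After step 1 (MIN(y, b)): b=1, y=1
After step 2 (COPY(y, b)): b=1, y=1
After step 3 (SET(b, 1)): b=1, y=1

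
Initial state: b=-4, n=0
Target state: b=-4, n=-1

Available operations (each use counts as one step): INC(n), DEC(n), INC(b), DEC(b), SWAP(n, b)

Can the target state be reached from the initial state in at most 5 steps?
Yes

Path (1 step): DEC(n)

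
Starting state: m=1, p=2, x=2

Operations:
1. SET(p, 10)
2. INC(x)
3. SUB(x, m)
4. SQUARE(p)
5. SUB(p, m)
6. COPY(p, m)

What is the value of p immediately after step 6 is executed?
p = 1

Tracing p through execution:
Initial: p = 2
After step 1 (SET(p, 10)): p = 10
After step 2 (INC(x)): p = 10
After step 3 (SUB(x, m)): p = 10
After step 4 (SQUARE(p)): p = 100
After step 5 (SUB(p, m)): p = 99
After step 6 (COPY(p, m)): p = 1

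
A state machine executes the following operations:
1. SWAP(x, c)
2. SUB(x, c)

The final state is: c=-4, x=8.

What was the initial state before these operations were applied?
c=4, x=-4

Working backwards:
Final state: c=-4, x=8
Before step 2 (SUB(x, c)): c=-4, x=4
Before step 1 (SWAP(x, c)): c=4, x=-4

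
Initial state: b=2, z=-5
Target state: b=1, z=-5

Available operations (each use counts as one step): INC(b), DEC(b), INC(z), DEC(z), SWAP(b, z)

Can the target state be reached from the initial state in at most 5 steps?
Yes

Path (1 step): DEC(b)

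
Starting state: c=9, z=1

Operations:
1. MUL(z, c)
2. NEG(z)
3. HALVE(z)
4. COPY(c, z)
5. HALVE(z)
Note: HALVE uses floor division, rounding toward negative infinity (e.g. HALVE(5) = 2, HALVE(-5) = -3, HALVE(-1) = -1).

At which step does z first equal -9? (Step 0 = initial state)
Step 2

Tracing z:
Initial: z = 1
After step 1: z = 9
After step 2: z = -9 ← first occurrence
After step 3: z = -5
After step 4: z = -5
After step 5: z = -3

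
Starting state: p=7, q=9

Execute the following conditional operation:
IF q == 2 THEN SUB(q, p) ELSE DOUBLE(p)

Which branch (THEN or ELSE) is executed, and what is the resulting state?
Branch: ELSE, Final state: p=14, q=9

Evaluating condition: q == 2
q = 9
Condition is False, so ELSE branch executes
After DOUBLE(p): p=14, q=9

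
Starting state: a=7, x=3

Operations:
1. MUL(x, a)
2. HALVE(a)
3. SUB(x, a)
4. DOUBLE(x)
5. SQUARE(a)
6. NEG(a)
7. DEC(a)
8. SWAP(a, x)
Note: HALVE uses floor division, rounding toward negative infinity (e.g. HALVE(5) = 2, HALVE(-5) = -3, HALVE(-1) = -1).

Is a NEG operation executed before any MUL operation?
No

First NEG: step 6
First MUL: step 1
Since 6 > 1, MUL comes first.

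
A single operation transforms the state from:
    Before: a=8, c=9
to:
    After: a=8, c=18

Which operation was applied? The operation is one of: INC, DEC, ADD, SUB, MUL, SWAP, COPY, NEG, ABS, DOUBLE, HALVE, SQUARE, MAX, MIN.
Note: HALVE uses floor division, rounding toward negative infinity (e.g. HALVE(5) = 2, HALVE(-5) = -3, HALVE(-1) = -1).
DOUBLE(c)

Analyzing the change:
Before: a=8, c=9
After: a=8, c=18
Variable c changed from 9 to 18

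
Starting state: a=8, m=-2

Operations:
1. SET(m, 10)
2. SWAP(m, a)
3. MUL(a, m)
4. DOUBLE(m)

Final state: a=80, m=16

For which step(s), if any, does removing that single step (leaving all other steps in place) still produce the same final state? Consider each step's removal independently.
None - removing any single step changes the final result

Testing removal of each single step:
Without step 1: final = a=-16, m=16 (different)
Without step 2: final = a=80, m=20 (different)
Without step 3: final = a=10, m=16 (different)
Without step 4: final = a=80, m=8 (different)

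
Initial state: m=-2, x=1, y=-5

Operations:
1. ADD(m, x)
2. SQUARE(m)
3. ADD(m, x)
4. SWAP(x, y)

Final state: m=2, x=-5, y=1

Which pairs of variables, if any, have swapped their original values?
(x, y)

Comparing initial and final values:
x: 1 → -5
y: -5 → 1
m: -2 → 2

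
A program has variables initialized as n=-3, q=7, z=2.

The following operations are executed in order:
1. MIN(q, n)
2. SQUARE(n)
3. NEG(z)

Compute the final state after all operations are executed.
{n: 9, q: -3, z: -2}

Step-by-step execution:
Initial: n=-3, q=7, z=2
After step 1 (MIN(q, n)): n=-3, q=-3, z=2
After step 2 (SQUARE(n)): n=9, q=-3, z=2
After step 3 (NEG(z)): n=9, q=-3, z=-2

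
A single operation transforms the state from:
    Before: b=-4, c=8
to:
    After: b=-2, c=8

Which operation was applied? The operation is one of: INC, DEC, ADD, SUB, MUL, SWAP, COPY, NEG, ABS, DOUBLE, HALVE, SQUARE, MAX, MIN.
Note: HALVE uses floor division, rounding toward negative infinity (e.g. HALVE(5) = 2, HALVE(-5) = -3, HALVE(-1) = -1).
HALVE(b)

Analyzing the change:
Before: b=-4, c=8
After: b=-2, c=8
Variable b changed from -4 to -2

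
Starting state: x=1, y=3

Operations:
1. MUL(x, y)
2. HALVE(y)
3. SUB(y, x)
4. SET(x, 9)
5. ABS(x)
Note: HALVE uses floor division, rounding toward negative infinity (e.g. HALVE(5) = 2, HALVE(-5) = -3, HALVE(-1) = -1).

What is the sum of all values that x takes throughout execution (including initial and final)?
28

Values of x at each step:
Initial: x = 1
After step 1: x = 3
After step 2: x = 3
After step 3: x = 3
After step 4: x = 9
After step 5: x = 9
Sum = 1 + 3 + 3 + 3 + 9 + 9 = 28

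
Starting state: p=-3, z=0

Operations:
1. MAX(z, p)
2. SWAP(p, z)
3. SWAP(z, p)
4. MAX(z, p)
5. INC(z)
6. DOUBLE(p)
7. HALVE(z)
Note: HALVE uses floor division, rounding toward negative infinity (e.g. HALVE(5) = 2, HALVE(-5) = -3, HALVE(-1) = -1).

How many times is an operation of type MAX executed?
2

Counting MAX operations:
Step 1: MAX(z, p) ← MAX
Step 4: MAX(z, p) ← MAX
Total: 2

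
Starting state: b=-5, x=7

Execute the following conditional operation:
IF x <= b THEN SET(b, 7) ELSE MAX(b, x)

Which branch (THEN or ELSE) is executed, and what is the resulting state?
Branch: ELSE, Final state: b=7, x=7

Evaluating condition: x <= b
x = 7, b = -5
Condition is False, so ELSE branch executes
After MAX(b, x): b=7, x=7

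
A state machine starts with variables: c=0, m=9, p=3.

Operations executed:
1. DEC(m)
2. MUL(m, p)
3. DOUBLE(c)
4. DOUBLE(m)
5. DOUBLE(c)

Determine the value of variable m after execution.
m = 48

Tracing execution:
Step 1: DEC(m) → m = 8
Step 2: MUL(m, p) → m = 24
Step 3: DOUBLE(c) → m = 24
Step 4: DOUBLE(m) → m = 48
Step 5: DOUBLE(c) → m = 48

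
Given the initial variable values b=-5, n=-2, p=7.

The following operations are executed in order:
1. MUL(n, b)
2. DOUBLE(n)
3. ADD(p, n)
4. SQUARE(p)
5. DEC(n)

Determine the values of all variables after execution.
{b: -5, n: 19, p: 729}

Step-by-step execution:
Initial: b=-5, n=-2, p=7
After step 1 (MUL(n, b)): b=-5, n=10, p=7
After step 2 (DOUBLE(n)): b=-5, n=20, p=7
After step 3 (ADD(p, n)): b=-5, n=20, p=27
After step 4 (SQUARE(p)): b=-5, n=20, p=729
After step 5 (DEC(n)): b=-5, n=19, p=729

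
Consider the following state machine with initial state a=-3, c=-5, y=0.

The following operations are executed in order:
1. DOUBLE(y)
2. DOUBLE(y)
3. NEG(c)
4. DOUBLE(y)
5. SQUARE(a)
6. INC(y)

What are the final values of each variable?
{a: 9, c: 5, y: 1}

Step-by-step execution:
Initial: a=-3, c=-5, y=0
After step 1 (DOUBLE(y)): a=-3, c=-5, y=0
After step 2 (DOUBLE(y)): a=-3, c=-5, y=0
After step 3 (NEG(c)): a=-3, c=5, y=0
After step 4 (DOUBLE(y)): a=-3, c=5, y=0
After step 5 (SQUARE(a)): a=9, c=5, y=0
After step 6 (INC(y)): a=9, c=5, y=1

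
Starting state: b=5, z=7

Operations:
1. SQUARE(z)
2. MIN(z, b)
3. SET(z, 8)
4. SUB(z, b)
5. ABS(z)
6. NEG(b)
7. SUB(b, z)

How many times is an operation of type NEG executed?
1

Counting NEG operations:
Step 6: NEG(b) ← NEG
Total: 1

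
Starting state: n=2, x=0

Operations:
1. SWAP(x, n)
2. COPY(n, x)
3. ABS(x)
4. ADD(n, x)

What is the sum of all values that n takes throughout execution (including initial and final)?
10

Values of n at each step:
Initial: n = 2
After step 1: n = 0
After step 2: n = 2
After step 3: n = 2
After step 4: n = 4
Sum = 2 + 0 + 2 + 2 + 4 = 10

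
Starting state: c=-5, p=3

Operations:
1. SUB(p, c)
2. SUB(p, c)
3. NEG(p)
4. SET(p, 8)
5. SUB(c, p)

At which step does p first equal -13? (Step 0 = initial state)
Step 3

Tracing p:
Initial: p = 3
After step 1: p = 8
After step 2: p = 13
After step 3: p = -13 ← first occurrence
After step 4: p = 8
After step 5: p = 8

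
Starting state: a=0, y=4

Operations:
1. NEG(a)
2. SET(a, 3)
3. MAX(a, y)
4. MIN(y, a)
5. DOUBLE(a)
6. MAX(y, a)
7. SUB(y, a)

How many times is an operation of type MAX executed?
2

Counting MAX operations:
Step 3: MAX(a, y) ← MAX
Step 6: MAX(y, a) ← MAX
Total: 2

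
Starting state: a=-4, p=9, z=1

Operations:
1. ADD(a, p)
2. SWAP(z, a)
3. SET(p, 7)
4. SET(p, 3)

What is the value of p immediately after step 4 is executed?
p = 3

Tracing p through execution:
Initial: p = 9
After step 1 (ADD(a, p)): p = 9
After step 2 (SWAP(z, a)): p = 9
After step 3 (SET(p, 7)): p = 7
After step 4 (SET(p, 3)): p = 3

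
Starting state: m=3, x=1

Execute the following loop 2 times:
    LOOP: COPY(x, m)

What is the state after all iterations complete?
m=3, x=3

Iteration trace:
Start: m=3, x=1
After iteration 1: m=3, x=3
After iteration 2: m=3, x=3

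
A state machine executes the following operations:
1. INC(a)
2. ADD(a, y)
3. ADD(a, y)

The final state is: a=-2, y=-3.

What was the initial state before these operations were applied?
a=3, y=-3

Working backwards:
Final state: a=-2, y=-3
Before step 3 (ADD(a, y)): a=1, y=-3
Before step 2 (ADD(a, y)): a=4, y=-3
Before step 1 (INC(a)): a=3, y=-3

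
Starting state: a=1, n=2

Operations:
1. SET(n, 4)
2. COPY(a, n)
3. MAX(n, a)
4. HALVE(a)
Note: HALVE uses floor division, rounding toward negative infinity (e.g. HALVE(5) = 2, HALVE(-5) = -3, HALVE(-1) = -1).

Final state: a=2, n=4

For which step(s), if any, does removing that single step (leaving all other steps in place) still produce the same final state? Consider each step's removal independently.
Step(s) 3

Testing removal of each single step:
Without step 1: final = a=1, n=2 (different)
Without step 2: final = a=0, n=4 (different)
Without step 3: final = a=2, n=4 (same)
Without step 4: final = a=4, n=4 (different)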